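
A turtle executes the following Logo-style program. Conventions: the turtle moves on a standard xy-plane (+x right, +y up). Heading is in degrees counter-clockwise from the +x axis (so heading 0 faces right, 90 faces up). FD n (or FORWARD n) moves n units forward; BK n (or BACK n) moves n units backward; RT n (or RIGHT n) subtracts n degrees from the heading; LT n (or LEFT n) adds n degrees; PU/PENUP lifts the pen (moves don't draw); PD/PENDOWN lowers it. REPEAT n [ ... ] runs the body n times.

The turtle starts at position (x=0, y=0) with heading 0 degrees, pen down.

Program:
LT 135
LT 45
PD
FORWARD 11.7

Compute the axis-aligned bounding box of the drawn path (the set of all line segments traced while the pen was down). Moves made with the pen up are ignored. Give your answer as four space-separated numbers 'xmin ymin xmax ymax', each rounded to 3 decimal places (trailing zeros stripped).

Answer: -11.7 0 0 0

Derivation:
Executing turtle program step by step:
Start: pos=(0,0), heading=0, pen down
LT 135: heading 0 -> 135
LT 45: heading 135 -> 180
PD: pen down
FD 11.7: (0,0) -> (-11.7,0) [heading=180, draw]
Final: pos=(-11.7,0), heading=180, 1 segment(s) drawn

Segment endpoints: x in {-11.7, 0}, y in {0, 0}
xmin=-11.7, ymin=0, xmax=0, ymax=0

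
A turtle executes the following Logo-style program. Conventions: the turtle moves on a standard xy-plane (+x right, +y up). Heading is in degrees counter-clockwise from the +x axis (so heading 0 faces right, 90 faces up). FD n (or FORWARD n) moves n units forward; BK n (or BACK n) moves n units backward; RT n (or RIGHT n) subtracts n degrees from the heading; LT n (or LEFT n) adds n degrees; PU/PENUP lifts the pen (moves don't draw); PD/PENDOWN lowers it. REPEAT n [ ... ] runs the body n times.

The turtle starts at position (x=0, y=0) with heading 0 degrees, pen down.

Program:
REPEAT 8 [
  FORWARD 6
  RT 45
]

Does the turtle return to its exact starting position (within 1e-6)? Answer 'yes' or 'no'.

Executing turtle program step by step:
Start: pos=(0,0), heading=0, pen down
REPEAT 8 [
  -- iteration 1/8 --
  FD 6: (0,0) -> (6,0) [heading=0, draw]
  RT 45: heading 0 -> 315
  -- iteration 2/8 --
  FD 6: (6,0) -> (10.243,-4.243) [heading=315, draw]
  RT 45: heading 315 -> 270
  -- iteration 3/8 --
  FD 6: (10.243,-4.243) -> (10.243,-10.243) [heading=270, draw]
  RT 45: heading 270 -> 225
  -- iteration 4/8 --
  FD 6: (10.243,-10.243) -> (6,-14.485) [heading=225, draw]
  RT 45: heading 225 -> 180
  -- iteration 5/8 --
  FD 6: (6,-14.485) -> (0,-14.485) [heading=180, draw]
  RT 45: heading 180 -> 135
  -- iteration 6/8 --
  FD 6: (0,-14.485) -> (-4.243,-10.243) [heading=135, draw]
  RT 45: heading 135 -> 90
  -- iteration 7/8 --
  FD 6: (-4.243,-10.243) -> (-4.243,-4.243) [heading=90, draw]
  RT 45: heading 90 -> 45
  -- iteration 8/8 --
  FD 6: (-4.243,-4.243) -> (0,0) [heading=45, draw]
  RT 45: heading 45 -> 0
]
Final: pos=(0,0), heading=0, 8 segment(s) drawn

Start position: (0, 0)
Final position: (0, 0)
Distance = 0; < 1e-6 -> CLOSED

Answer: yes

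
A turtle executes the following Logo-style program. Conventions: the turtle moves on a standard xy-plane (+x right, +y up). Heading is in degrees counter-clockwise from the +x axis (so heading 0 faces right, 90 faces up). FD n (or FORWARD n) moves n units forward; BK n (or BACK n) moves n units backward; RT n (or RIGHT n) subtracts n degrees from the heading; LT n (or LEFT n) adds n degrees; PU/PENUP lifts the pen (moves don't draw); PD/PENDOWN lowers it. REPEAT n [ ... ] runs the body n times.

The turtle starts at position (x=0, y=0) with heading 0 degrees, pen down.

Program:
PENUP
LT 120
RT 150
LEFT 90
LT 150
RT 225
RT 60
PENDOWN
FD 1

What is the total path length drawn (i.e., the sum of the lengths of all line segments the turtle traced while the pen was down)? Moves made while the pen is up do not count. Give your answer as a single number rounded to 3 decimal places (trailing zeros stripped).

Executing turtle program step by step:
Start: pos=(0,0), heading=0, pen down
PU: pen up
LT 120: heading 0 -> 120
RT 150: heading 120 -> 330
LT 90: heading 330 -> 60
LT 150: heading 60 -> 210
RT 225: heading 210 -> 345
RT 60: heading 345 -> 285
PD: pen down
FD 1: (0,0) -> (0.259,-0.966) [heading=285, draw]
Final: pos=(0.259,-0.966), heading=285, 1 segment(s) drawn

Segment lengths:
  seg 1: (0,0) -> (0.259,-0.966), length = 1
Total = 1

Answer: 1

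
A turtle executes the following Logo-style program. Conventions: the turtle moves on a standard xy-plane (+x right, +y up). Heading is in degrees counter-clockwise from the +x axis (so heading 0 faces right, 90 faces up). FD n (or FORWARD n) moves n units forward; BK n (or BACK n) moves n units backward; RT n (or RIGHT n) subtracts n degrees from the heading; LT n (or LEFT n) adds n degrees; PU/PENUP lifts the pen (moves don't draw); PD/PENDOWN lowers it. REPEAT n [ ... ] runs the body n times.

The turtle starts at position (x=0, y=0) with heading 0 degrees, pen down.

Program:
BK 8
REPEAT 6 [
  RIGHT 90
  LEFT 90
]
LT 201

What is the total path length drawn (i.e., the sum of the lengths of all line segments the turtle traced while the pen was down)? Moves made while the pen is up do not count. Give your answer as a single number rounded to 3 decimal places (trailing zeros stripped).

Executing turtle program step by step:
Start: pos=(0,0), heading=0, pen down
BK 8: (0,0) -> (-8,0) [heading=0, draw]
REPEAT 6 [
  -- iteration 1/6 --
  RT 90: heading 0 -> 270
  LT 90: heading 270 -> 0
  -- iteration 2/6 --
  RT 90: heading 0 -> 270
  LT 90: heading 270 -> 0
  -- iteration 3/6 --
  RT 90: heading 0 -> 270
  LT 90: heading 270 -> 0
  -- iteration 4/6 --
  RT 90: heading 0 -> 270
  LT 90: heading 270 -> 0
  -- iteration 5/6 --
  RT 90: heading 0 -> 270
  LT 90: heading 270 -> 0
  -- iteration 6/6 --
  RT 90: heading 0 -> 270
  LT 90: heading 270 -> 0
]
LT 201: heading 0 -> 201
Final: pos=(-8,0), heading=201, 1 segment(s) drawn

Segment lengths:
  seg 1: (0,0) -> (-8,0), length = 8
Total = 8

Answer: 8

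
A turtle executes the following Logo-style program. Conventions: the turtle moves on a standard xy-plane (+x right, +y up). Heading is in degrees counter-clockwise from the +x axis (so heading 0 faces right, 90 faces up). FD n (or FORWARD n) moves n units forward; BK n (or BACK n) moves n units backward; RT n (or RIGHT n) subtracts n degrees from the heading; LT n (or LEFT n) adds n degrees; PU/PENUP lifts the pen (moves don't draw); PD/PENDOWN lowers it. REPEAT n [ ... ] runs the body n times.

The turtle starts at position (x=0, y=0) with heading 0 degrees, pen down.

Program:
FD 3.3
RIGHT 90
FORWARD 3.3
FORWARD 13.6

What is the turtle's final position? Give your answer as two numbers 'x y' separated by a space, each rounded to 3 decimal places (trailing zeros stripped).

Answer: 3.3 -16.9

Derivation:
Executing turtle program step by step:
Start: pos=(0,0), heading=0, pen down
FD 3.3: (0,0) -> (3.3,0) [heading=0, draw]
RT 90: heading 0 -> 270
FD 3.3: (3.3,0) -> (3.3,-3.3) [heading=270, draw]
FD 13.6: (3.3,-3.3) -> (3.3,-16.9) [heading=270, draw]
Final: pos=(3.3,-16.9), heading=270, 3 segment(s) drawn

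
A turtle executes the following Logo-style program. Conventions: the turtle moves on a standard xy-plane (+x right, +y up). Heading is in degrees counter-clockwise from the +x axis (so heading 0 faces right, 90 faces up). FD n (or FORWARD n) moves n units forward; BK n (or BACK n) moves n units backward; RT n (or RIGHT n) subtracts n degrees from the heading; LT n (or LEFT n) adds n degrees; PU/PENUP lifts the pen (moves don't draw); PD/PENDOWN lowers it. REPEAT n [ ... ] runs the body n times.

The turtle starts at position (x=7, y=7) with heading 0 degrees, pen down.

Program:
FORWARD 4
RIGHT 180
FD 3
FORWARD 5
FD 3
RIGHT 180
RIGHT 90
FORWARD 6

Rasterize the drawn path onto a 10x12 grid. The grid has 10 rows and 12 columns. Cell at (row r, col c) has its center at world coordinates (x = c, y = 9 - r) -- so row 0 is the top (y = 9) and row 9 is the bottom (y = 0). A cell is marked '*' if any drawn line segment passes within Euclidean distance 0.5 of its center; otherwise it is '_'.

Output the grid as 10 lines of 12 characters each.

Answer: ____________
____________
************
*___________
*___________
*___________
*___________
*___________
*___________
____________

Derivation:
Segment 0: (7,7) -> (11,7)
Segment 1: (11,7) -> (8,7)
Segment 2: (8,7) -> (3,7)
Segment 3: (3,7) -> (0,7)
Segment 4: (0,7) -> (0,1)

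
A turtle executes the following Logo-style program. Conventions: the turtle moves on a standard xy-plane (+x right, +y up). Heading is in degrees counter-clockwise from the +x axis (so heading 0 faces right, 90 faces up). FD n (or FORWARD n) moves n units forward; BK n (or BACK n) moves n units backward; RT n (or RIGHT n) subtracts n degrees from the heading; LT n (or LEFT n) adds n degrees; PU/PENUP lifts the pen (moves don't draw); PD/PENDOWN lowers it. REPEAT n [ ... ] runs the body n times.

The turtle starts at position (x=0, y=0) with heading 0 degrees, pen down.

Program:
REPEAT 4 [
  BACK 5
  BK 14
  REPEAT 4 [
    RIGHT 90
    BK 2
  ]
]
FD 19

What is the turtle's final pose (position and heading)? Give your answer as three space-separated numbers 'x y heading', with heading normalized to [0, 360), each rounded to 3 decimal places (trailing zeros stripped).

Executing turtle program step by step:
Start: pos=(0,0), heading=0, pen down
REPEAT 4 [
  -- iteration 1/4 --
  BK 5: (0,0) -> (-5,0) [heading=0, draw]
  BK 14: (-5,0) -> (-19,0) [heading=0, draw]
  REPEAT 4 [
    -- iteration 1/4 --
    RT 90: heading 0 -> 270
    BK 2: (-19,0) -> (-19,2) [heading=270, draw]
    -- iteration 2/4 --
    RT 90: heading 270 -> 180
    BK 2: (-19,2) -> (-17,2) [heading=180, draw]
    -- iteration 3/4 --
    RT 90: heading 180 -> 90
    BK 2: (-17,2) -> (-17,0) [heading=90, draw]
    -- iteration 4/4 --
    RT 90: heading 90 -> 0
    BK 2: (-17,0) -> (-19,0) [heading=0, draw]
  ]
  -- iteration 2/4 --
  BK 5: (-19,0) -> (-24,0) [heading=0, draw]
  BK 14: (-24,0) -> (-38,0) [heading=0, draw]
  REPEAT 4 [
    -- iteration 1/4 --
    RT 90: heading 0 -> 270
    BK 2: (-38,0) -> (-38,2) [heading=270, draw]
    -- iteration 2/4 --
    RT 90: heading 270 -> 180
    BK 2: (-38,2) -> (-36,2) [heading=180, draw]
    -- iteration 3/4 --
    RT 90: heading 180 -> 90
    BK 2: (-36,2) -> (-36,0) [heading=90, draw]
    -- iteration 4/4 --
    RT 90: heading 90 -> 0
    BK 2: (-36,0) -> (-38,0) [heading=0, draw]
  ]
  -- iteration 3/4 --
  BK 5: (-38,0) -> (-43,0) [heading=0, draw]
  BK 14: (-43,0) -> (-57,0) [heading=0, draw]
  REPEAT 4 [
    -- iteration 1/4 --
    RT 90: heading 0 -> 270
    BK 2: (-57,0) -> (-57,2) [heading=270, draw]
    -- iteration 2/4 --
    RT 90: heading 270 -> 180
    BK 2: (-57,2) -> (-55,2) [heading=180, draw]
    -- iteration 3/4 --
    RT 90: heading 180 -> 90
    BK 2: (-55,2) -> (-55,0) [heading=90, draw]
    -- iteration 4/4 --
    RT 90: heading 90 -> 0
    BK 2: (-55,0) -> (-57,0) [heading=0, draw]
  ]
  -- iteration 4/4 --
  BK 5: (-57,0) -> (-62,0) [heading=0, draw]
  BK 14: (-62,0) -> (-76,0) [heading=0, draw]
  REPEAT 4 [
    -- iteration 1/4 --
    RT 90: heading 0 -> 270
    BK 2: (-76,0) -> (-76,2) [heading=270, draw]
    -- iteration 2/4 --
    RT 90: heading 270 -> 180
    BK 2: (-76,2) -> (-74,2) [heading=180, draw]
    -- iteration 3/4 --
    RT 90: heading 180 -> 90
    BK 2: (-74,2) -> (-74,0) [heading=90, draw]
    -- iteration 4/4 --
    RT 90: heading 90 -> 0
    BK 2: (-74,0) -> (-76,0) [heading=0, draw]
  ]
]
FD 19: (-76,0) -> (-57,0) [heading=0, draw]
Final: pos=(-57,0), heading=0, 25 segment(s) drawn

Answer: -57 0 0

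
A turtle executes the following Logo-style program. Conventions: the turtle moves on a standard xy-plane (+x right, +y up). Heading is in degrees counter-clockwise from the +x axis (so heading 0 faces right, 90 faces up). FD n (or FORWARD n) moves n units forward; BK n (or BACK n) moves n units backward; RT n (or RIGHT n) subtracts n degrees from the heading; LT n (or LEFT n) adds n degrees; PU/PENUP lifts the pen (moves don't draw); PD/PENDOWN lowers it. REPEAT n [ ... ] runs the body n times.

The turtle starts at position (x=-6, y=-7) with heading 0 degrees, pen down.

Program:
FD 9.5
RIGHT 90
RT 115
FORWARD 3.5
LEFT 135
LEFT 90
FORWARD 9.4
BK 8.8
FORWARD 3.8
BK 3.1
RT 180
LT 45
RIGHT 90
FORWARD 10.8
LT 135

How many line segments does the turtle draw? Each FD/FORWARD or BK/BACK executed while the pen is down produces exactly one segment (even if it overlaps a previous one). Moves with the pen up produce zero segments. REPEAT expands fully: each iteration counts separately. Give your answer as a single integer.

Executing turtle program step by step:
Start: pos=(-6,-7), heading=0, pen down
FD 9.5: (-6,-7) -> (3.5,-7) [heading=0, draw]
RT 90: heading 0 -> 270
RT 115: heading 270 -> 155
FD 3.5: (3.5,-7) -> (0.328,-5.521) [heading=155, draw]
LT 135: heading 155 -> 290
LT 90: heading 290 -> 20
FD 9.4: (0.328,-5.521) -> (9.161,-2.306) [heading=20, draw]
BK 8.8: (9.161,-2.306) -> (0.892,-5.316) [heading=20, draw]
FD 3.8: (0.892,-5.316) -> (4.463,-4.016) [heading=20, draw]
BK 3.1: (4.463,-4.016) -> (1.55,-5.076) [heading=20, draw]
RT 180: heading 20 -> 200
LT 45: heading 200 -> 245
RT 90: heading 245 -> 155
FD 10.8: (1.55,-5.076) -> (-8.239,-0.512) [heading=155, draw]
LT 135: heading 155 -> 290
Final: pos=(-8.239,-0.512), heading=290, 7 segment(s) drawn
Segments drawn: 7

Answer: 7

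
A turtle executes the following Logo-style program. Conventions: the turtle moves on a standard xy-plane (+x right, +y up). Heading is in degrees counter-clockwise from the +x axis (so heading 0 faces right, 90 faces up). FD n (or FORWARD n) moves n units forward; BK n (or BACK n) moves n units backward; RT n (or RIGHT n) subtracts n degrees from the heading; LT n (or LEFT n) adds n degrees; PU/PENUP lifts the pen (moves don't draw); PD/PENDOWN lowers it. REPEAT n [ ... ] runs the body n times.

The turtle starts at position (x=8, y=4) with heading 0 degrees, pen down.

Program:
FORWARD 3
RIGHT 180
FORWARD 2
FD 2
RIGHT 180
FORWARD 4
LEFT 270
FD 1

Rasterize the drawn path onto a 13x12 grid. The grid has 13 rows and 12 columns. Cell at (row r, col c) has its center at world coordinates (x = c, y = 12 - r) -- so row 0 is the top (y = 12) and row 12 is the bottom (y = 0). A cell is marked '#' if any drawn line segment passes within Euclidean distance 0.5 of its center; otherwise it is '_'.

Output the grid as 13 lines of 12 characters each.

Answer: ____________
____________
____________
____________
____________
____________
____________
____________
_______#####
___________#
____________
____________
____________

Derivation:
Segment 0: (8,4) -> (11,4)
Segment 1: (11,4) -> (9,4)
Segment 2: (9,4) -> (7,4)
Segment 3: (7,4) -> (11,4)
Segment 4: (11,4) -> (11,3)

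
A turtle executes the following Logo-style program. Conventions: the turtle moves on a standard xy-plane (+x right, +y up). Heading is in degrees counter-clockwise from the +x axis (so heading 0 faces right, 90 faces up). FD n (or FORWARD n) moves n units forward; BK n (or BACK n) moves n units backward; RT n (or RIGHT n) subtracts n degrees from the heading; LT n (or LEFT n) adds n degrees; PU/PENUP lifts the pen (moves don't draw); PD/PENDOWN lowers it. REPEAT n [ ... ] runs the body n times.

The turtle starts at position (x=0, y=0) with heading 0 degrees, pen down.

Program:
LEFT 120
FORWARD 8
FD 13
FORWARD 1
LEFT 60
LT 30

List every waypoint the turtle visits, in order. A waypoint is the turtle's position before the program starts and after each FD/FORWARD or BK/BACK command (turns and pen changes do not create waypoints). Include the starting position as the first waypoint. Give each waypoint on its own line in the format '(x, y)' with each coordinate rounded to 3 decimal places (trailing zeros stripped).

Answer: (0, 0)
(-4, 6.928)
(-10.5, 18.187)
(-11, 19.053)

Derivation:
Executing turtle program step by step:
Start: pos=(0,0), heading=0, pen down
LT 120: heading 0 -> 120
FD 8: (0,0) -> (-4,6.928) [heading=120, draw]
FD 13: (-4,6.928) -> (-10.5,18.187) [heading=120, draw]
FD 1: (-10.5,18.187) -> (-11,19.053) [heading=120, draw]
LT 60: heading 120 -> 180
LT 30: heading 180 -> 210
Final: pos=(-11,19.053), heading=210, 3 segment(s) drawn
Waypoints (4 total):
(0, 0)
(-4, 6.928)
(-10.5, 18.187)
(-11, 19.053)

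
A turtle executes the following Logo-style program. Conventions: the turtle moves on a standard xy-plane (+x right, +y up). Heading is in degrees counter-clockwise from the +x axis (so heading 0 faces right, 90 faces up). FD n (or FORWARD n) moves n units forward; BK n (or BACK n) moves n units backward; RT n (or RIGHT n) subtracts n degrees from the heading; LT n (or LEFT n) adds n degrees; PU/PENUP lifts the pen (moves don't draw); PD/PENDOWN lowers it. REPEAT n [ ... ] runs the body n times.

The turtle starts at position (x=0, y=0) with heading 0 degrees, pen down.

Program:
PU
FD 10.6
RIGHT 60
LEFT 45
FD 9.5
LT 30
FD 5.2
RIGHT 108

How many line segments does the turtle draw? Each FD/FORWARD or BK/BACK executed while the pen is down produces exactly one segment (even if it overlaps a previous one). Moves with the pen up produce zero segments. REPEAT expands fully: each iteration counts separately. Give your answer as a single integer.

Answer: 0

Derivation:
Executing turtle program step by step:
Start: pos=(0,0), heading=0, pen down
PU: pen up
FD 10.6: (0,0) -> (10.6,0) [heading=0, move]
RT 60: heading 0 -> 300
LT 45: heading 300 -> 345
FD 9.5: (10.6,0) -> (19.776,-2.459) [heading=345, move]
LT 30: heading 345 -> 15
FD 5.2: (19.776,-2.459) -> (24.799,-1.113) [heading=15, move]
RT 108: heading 15 -> 267
Final: pos=(24.799,-1.113), heading=267, 0 segment(s) drawn
Segments drawn: 0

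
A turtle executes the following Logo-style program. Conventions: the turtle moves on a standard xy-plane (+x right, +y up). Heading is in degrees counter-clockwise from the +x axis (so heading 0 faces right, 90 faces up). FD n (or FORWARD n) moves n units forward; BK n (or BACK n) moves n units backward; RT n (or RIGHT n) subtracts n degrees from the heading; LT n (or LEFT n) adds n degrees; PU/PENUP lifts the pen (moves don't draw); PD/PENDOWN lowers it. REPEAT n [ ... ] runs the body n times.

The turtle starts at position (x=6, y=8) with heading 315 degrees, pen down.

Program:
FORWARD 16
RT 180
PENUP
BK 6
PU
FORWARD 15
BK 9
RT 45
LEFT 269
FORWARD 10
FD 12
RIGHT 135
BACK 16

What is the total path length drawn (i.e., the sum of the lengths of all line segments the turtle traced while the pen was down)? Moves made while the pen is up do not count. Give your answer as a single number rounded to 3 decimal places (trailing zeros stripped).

Answer: 16

Derivation:
Executing turtle program step by step:
Start: pos=(6,8), heading=315, pen down
FD 16: (6,8) -> (17.314,-3.314) [heading=315, draw]
RT 180: heading 315 -> 135
PU: pen up
BK 6: (17.314,-3.314) -> (21.556,-7.556) [heading=135, move]
PU: pen up
FD 15: (21.556,-7.556) -> (10.95,3.05) [heading=135, move]
BK 9: (10.95,3.05) -> (17.314,-3.314) [heading=135, move]
RT 45: heading 135 -> 90
LT 269: heading 90 -> 359
FD 10: (17.314,-3.314) -> (27.312,-3.488) [heading=359, move]
FD 12: (27.312,-3.488) -> (39.31,-3.698) [heading=359, move]
RT 135: heading 359 -> 224
BK 16: (39.31,-3.698) -> (50.82,7.417) [heading=224, move]
Final: pos=(50.82,7.417), heading=224, 1 segment(s) drawn

Segment lengths:
  seg 1: (6,8) -> (17.314,-3.314), length = 16
Total = 16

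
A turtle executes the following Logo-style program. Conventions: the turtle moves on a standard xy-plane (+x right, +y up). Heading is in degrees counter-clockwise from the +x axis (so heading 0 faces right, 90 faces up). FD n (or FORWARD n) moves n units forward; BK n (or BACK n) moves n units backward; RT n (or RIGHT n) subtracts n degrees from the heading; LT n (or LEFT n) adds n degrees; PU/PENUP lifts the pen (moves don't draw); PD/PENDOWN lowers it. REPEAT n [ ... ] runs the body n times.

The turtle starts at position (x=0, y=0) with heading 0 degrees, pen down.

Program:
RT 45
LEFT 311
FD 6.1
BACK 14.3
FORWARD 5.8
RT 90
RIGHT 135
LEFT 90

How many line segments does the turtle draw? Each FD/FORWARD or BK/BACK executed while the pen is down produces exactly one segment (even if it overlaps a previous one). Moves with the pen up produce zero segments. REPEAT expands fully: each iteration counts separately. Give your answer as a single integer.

Executing turtle program step by step:
Start: pos=(0,0), heading=0, pen down
RT 45: heading 0 -> 315
LT 311: heading 315 -> 266
FD 6.1: (0,0) -> (-0.426,-6.085) [heading=266, draw]
BK 14.3: (-0.426,-6.085) -> (0.572,8.18) [heading=266, draw]
FD 5.8: (0.572,8.18) -> (0.167,2.394) [heading=266, draw]
RT 90: heading 266 -> 176
RT 135: heading 176 -> 41
LT 90: heading 41 -> 131
Final: pos=(0.167,2.394), heading=131, 3 segment(s) drawn
Segments drawn: 3

Answer: 3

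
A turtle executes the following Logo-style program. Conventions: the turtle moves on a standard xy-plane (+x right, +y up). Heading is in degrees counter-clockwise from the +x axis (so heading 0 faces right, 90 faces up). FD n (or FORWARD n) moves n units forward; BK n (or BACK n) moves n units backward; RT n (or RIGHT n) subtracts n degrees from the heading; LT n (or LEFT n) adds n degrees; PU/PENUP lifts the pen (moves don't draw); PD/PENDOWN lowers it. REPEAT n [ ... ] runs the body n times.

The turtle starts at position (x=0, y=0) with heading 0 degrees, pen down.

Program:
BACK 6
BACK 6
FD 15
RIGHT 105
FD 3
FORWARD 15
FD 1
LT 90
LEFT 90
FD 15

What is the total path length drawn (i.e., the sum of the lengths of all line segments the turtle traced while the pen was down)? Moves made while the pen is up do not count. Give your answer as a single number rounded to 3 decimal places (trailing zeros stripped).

Executing turtle program step by step:
Start: pos=(0,0), heading=0, pen down
BK 6: (0,0) -> (-6,0) [heading=0, draw]
BK 6: (-6,0) -> (-12,0) [heading=0, draw]
FD 15: (-12,0) -> (3,0) [heading=0, draw]
RT 105: heading 0 -> 255
FD 3: (3,0) -> (2.224,-2.898) [heading=255, draw]
FD 15: (2.224,-2.898) -> (-1.659,-17.387) [heading=255, draw]
FD 1: (-1.659,-17.387) -> (-1.918,-18.353) [heading=255, draw]
LT 90: heading 255 -> 345
LT 90: heading 345 -> 75
FD 15: (-1.918,-18.353) -> (1.965,-3.864) [heading=75, draw]
Final: pos=(1.965,-3.864), heading=75, 7 segment(s) drawn

Segment lengths:
  seg 1: (0,0) -> (-6,0), length = 6
  seg 2: (-6,0) -> (-12,0), length = 6
  seg 3: (-12,0) -> (3,0), length = 15
  seg 4: (3,0) -> (2.224,-2.898), length = 3
  seg 5: (2.224,-2.898) -> (-1.659,-17.387), length = 15
  seg 6: (-1.659,-17.387) -> (-1.918,-18.353), length = 1
  seg 7: (-1.918,-18.353) -> (1.965,-3.864), length = 15
Total = 61

Answer: 61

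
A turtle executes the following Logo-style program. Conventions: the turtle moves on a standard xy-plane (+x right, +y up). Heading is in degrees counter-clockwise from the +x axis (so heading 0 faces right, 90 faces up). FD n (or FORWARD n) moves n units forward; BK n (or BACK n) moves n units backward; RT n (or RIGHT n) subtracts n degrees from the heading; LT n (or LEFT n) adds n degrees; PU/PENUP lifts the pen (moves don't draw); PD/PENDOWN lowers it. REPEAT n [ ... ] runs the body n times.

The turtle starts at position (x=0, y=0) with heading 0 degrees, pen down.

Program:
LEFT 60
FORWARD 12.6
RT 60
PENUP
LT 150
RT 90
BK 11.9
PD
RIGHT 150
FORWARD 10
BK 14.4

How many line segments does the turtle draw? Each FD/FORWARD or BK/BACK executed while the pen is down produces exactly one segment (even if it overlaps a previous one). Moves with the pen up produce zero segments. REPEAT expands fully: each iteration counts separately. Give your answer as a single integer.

Answer: 3

Derivation:
Executing turtle program step by step:
Start: pos=(0,0), heading=0, pen down
LT 60: heading 0 -> 60
FD 12.6: (0,0) -> (6.3,10.912) [heading=60, draw]
RT 60: heading 60 -> 0
PU: pen up
LT 150: heading 0 -> 150
RT 90: heading 150 -> 60
BK 11.9: (6.3,10.912) -> (0.35,0.606) [heading=60, move]
PD: pen down
RT 150: heading 60 -> 270
FD 10: (0.35,0.606) -> (0.35,-9.394) [heading=270, draw]
BK 14.4: (0.35,-9.394) -> (0.35,5.006) [heading=270, draw]
Final: pos=(0.35,5.006), heading=270, 3 segment(s) drawn
Segments drawn: 3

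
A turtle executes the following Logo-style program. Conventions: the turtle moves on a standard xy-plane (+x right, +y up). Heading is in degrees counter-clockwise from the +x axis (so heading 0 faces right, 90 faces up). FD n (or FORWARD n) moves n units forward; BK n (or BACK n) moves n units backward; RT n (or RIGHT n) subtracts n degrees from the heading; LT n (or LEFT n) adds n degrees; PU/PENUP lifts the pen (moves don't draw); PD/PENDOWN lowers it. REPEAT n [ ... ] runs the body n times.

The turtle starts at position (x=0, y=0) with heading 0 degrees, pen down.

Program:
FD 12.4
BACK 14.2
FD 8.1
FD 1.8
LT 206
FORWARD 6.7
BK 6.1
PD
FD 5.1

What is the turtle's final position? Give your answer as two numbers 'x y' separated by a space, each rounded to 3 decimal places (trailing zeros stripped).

Executing turtle program step by step:
Start: pos=(0,0), heading=0, pen down
FD 12.4: (0,0) -> (12.4,0) [heading=0, draw]
BK 14.2: (12.4,0) -> (-1.8,0) [heading=0, draw]
FD 8.1: (-1.8,0) -> (6.3,0) [heading=0, draw]
FD 1.8: (6.3,0) -> (8.1,0) [heading=0, draw]
LT 206: heading 0 -> 206
FD 6.7: (8.1,0) -> (2.078,-2.937) [heading=206, draw]
BK 6.1: (2.078,-2.937) -> (7.561,-0.263) [heading=206, draw]
PD: pen down
FD 5.1: (7.561,-0.263) -> (2.977,-2.499) [heading=206, draw]
Final: pos=(2.977,-2.499), heading=206, 7 segment(s) drawn

Answer: 2.977 -2.499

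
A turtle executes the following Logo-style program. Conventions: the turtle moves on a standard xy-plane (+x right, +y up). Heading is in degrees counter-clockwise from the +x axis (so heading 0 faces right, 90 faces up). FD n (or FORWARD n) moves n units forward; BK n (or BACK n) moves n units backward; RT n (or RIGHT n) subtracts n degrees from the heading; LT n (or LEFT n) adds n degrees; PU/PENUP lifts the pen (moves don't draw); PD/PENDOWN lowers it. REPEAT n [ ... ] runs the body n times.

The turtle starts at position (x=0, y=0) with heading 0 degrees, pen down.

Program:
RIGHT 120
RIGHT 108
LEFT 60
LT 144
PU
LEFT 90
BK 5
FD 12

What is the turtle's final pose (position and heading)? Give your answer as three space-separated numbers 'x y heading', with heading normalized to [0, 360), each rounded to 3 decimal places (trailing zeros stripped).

Executing turtle program step by step:
Start: pos=(0,0), heading=0, pen down
RT 120: heading 0 -> 240
RT 108: heading 240 -> 132
LT 60: heading 132 -> 192
LT 144: heading 192 -> 336
PU: pen up
LT 90: heading 336 -> 66
BK 5: (0,0) -> (-2.034,-4.568) [heading=66, move]
FD 12: (-2.034,-4.568) -> (2.847,6.395) [heading=66, move]
Final: pos=(2.847,6.395), heading=66, 0 segment(s) drawn

Answer: 2.847 6.395 66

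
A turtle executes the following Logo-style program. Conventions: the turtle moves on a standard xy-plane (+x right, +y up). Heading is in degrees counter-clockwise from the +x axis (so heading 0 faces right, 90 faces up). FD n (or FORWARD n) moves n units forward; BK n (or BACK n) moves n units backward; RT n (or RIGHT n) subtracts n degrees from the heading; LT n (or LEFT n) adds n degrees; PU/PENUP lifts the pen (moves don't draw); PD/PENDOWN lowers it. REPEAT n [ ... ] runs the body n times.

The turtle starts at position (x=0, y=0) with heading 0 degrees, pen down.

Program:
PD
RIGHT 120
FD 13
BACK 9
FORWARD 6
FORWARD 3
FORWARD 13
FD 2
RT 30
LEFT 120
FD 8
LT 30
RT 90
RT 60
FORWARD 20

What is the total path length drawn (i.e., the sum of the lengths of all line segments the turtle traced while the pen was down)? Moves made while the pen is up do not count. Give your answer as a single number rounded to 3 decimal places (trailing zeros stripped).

Executing turtle program step by step:
Start: pos=(0,0), heading=0, pen down
PD: pen down
RT 120: heading 0 -> 240
FD 13: (0,0) -> (-6.5,-11.258) [heading=240, draw]
BK 9: (-6.5,-11.258) -> (-2,-3.464) [heading=240, draw]
FD 6: (-2,-3.464) -> (-5,-8.66) [heading=240, draw]
FD 3: (-5,-8.66) -> (-6.5,-11.258) [heading=240, draw]
FD 13: (-6.5,-11.258) -> (-13,-22.517) [heading=240, draw]
FD 2: (-13,-22.517) -> (-14,-24.249) [heading=240, draw]
RT 30: heading 240 -> 210
LT 120: heading 210 -> 330
FD 8: (-14,-24.249) -> (-7.072,-28.249) [heading=330, draw]
LT 30: heading 330 -> 0
RT 90: heading 0 -> 270
RT 60: heading 270 -> 210
FD 20: (-7.072,-28.249) -> (-24.392,-38.249) [heading=210, draw]
Final: pos=(-24.392,-38.249), heading=210, 8 segment(s) drawn

Segment lengths:
  seg 1: (0,0) -> (-6.5,-11.258), length = 13
  seg 2: (-6.5,-11.258) -> (-2,-3.464), length = 9
  seg 3: (-2,-3.464) -> (-5,-8.66), length = 6
  seg 4: (-5,-8.66) -> (-6.5,-11.258), length = 3
  seg 5: (-6.5,-11.258) -> (-13,-22.517), length = 13
  seg 6: (-13,-22.517) -> (-14,-24.249), length = 2
  seg 7: (-14,-24.249) -> (-7.072,-28.249), length = 8
  seg 8: (-7.072,-28.249) -> (-24.392,-38.249), length = 20
Total = 74

Answer: 74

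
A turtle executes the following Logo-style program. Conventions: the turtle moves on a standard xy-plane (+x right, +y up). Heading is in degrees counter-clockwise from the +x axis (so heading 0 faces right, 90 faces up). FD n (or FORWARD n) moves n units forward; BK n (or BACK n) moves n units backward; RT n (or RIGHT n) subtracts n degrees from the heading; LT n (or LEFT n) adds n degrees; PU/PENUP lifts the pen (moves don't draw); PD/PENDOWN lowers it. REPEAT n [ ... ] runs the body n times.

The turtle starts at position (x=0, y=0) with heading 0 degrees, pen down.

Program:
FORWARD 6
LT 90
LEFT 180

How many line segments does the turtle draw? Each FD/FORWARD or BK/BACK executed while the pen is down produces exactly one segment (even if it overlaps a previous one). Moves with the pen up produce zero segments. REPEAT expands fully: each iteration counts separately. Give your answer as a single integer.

Answer: 1

Derivation:
Executing turtle program step by step:
Start: pos=(0,0), heading=0, pen down
FD 6: (0,0) -> (6,0) [heading=0, draw]
LT 90: heading 0 -> 90
LT 180: heading 90 -> 270
Final: pos=(6,0), heading=270, 1 segment(s) drawn
Segments drawn: 1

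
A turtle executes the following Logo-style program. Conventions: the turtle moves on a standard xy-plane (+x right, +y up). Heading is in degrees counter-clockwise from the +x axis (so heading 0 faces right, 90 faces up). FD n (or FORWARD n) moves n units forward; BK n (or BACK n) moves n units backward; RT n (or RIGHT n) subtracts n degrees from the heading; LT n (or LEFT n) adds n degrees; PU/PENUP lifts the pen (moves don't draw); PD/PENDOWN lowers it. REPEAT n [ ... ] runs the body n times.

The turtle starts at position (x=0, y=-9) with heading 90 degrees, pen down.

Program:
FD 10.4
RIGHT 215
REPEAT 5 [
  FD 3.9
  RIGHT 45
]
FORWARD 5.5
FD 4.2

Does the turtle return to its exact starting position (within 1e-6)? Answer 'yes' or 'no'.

Executing turtle program step by step:
Start: pos=(0,-9), heading=90, pen down
FD 10.4: (0,-9) -> (0,1.4) [heading=90, draw]
RT 215: heading 90 -> 235
REPEAT 5 [
  -- iteration 1/5 --
  FD 3.9: (0,1.4) -> (-2.237,-1.795) [heading=235, draw]
  RT 45: heading 235 -> 190
  -- iteration 2/5 --
  FD 3.9: (-2.237,-1.795) -> (-6.078,-2.472) [heading=190, draw]
  RT 45: heading 190 -> 145
  -- iteration 3/5 --
  FD 3.9: (-6.078,-2.472) -> (-9.272,-0.235) [heading=145, draw]
  RT 45: heading 145 -> 100
  -- iteration 4/5 --
  FD 3.9: (-9.272,-0.235) -> (-9.95,3.606) [heading=100, draw]
  RT 45: heading 100 -> 55
  -- iteration 5/5 --
  FD 3.9: (-9.95,3.606) -> (-7.713,6.8) [heading=55, draw]
  RT 45: heading 55 -> 10
]
FD 5.5: (-7.713,6.8) -> (-2.296,7.756) [heading=10, draw]
FD 4.2: (-2.296,7.756) -> (1.84,8.485) [heading=10, draw]
Final: pos=(1.84,8.485), heading=10, 8 segment(s) drawn

Start position: (0, -9)
Final position: (1.84, 8.485)
Distance = 17.581; >= 1e-6 -> NOT closed

Answer: no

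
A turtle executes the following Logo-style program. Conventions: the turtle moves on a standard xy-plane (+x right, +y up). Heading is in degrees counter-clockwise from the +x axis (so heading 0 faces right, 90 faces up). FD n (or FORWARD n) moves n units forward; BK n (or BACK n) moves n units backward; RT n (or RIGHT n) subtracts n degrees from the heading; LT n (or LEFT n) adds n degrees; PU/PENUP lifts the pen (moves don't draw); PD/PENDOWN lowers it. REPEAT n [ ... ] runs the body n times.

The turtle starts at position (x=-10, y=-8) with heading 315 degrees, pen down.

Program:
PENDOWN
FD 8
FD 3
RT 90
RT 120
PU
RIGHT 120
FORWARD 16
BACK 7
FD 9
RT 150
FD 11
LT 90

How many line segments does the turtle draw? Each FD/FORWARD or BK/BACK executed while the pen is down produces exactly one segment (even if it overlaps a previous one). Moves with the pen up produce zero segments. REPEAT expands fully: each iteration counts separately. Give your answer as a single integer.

Answer: 2

Derivation:
Executing turtle program step by step:
Start: pos=(-10,-8), heading=315, pen down
PD: pen down
FD 8: (-10,-8) -> (-4.343,-13.657) [heading=315, draw]
FD 3: (-4.343,-13.657) -> (-2.222,-15.778) [heading=315, draw]
RT 90: heading 315 -> 225
RT 120: heading 225 -> 105
PU: pen up
RT 120: heading 105 -> 345
FD 16: (-2.222,-15.778) -> (13.233,-19.919) [heading=345, move]
BK 7: (13.233,-19.919) -> (6.472,-18.108) [heading=345, move]
FD 9: (6.472,-18.108) -> (15.165,-20.437) [heading=345, move]
RT 150: heading 345 -> 195
FD 11: (15.165,-20.437) -> (4.54,-23.284) [heading=195, move]
LT 90: heading 195 -> 285
Final: pos=(4.54,-23.284), heading=285, 2 segment(s) drawn
Segments drawn: 2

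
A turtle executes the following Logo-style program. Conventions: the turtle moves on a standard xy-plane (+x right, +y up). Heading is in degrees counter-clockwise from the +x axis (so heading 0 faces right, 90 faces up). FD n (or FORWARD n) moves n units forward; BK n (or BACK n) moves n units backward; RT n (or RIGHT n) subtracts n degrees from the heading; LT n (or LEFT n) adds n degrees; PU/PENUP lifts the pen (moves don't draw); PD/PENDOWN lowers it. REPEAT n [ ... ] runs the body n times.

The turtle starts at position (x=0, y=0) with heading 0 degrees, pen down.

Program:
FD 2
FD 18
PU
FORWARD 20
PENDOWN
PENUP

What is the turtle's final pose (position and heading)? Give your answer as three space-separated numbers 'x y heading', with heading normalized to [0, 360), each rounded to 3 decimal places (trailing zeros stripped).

Executing turtle program step by step:
Start: pos=(0,0), heading=0, pen down
FD 2: (0,0) -> (2,0) [heading=0, draw]
FD 18: (2,0) -> (20,0) [heading=0, draw]
PU: pen up
FD 20: (20,0) -> (40,0) [heading=0, move]
PD: pen down
PU: pen up
Final: pos=(40,0), heading=0, 2 segment(s) drawn

Answer: 40 0 0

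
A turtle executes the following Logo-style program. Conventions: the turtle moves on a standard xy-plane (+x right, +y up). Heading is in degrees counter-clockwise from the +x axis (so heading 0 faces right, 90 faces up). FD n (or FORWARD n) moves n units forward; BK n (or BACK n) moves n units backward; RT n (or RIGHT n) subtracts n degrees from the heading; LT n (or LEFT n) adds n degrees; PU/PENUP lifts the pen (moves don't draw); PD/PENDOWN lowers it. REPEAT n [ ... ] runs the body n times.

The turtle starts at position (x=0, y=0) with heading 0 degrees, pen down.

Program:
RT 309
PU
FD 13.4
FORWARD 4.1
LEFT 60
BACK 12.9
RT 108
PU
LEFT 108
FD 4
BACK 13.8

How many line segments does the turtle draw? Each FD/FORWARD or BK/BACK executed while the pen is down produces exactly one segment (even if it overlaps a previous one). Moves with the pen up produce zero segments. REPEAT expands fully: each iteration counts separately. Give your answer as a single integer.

Executing turtle program step by step:
Start: pos=(0,0), heading=0, pen down
RT 309: heading 0 -> 51
PU: pen up
FD 13.4: (0,0) -> (8.433,10.414) [heading=51, move]
FD 4.1: (8.433,10.414) -> (11.013,13.6) [heading=51, move]
LT 60: heading 51 -> 111
BK 12.9: (11.013,13.6) -> (15.636,1.557) [heading=111, move]
RT 108: heading 111 -> 3
PU: pen up
LT 108: heading 3 -> 111
FD 4: (15.636,1.557) -> (14.203,5.291) [heading=111, move]
BK 13.8: (14.203,5.291) -> (19.148,-7.592) [heading=111, move]
Final: pos=(19.148,-7.592), heading=111, 0 segment(s) drawn
Segments drawn: 0

Answer: 0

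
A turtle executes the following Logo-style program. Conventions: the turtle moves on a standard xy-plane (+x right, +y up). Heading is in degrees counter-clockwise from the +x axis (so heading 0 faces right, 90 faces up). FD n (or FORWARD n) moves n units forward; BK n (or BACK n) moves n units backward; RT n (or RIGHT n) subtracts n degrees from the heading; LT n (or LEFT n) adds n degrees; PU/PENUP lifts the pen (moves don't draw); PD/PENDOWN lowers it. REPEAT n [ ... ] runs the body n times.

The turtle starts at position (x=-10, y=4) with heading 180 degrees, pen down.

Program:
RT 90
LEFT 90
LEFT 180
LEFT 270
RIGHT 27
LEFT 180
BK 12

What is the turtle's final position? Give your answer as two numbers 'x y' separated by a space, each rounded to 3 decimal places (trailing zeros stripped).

Executing turtle program step by step:
Start: pos=(-10,4), heading=180, pen down
RT 90: heading 180 -> 90
LT 90: heading 90 -> 180
LT 180: heading 180 -> 0
LT 270: heading 0 -> 270
RT 27: heading 270 -> 243
LT 180: heading 243 -> 63
BK 12: (-10,4) -> (-15.448,-6.692) [heading=63, draw]
Final: pos=(-15.448,-6.692), heading=63, 1 segment(s) drawn

Answer: -15.448 -6.692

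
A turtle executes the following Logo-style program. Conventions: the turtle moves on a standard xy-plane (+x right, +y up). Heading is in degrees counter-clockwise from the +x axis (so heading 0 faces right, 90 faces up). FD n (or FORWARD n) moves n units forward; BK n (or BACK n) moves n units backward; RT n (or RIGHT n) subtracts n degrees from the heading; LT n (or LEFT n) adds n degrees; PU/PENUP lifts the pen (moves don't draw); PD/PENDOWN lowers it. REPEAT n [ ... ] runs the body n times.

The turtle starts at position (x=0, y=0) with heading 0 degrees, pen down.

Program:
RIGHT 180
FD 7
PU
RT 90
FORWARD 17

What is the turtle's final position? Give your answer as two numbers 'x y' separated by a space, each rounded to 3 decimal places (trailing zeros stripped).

Answer: -7 17

Derivation:
Executing turtle program step by step:
Start: pos=(0,0), heading=0, pen down
RT 180: heading 0 -> 180
FD 7: (0,0) -> (-7,0) [heading=180, draw]
PU: pen up
RT 90: heading 180 -> 90
FD 17: (-7,0) -> (-7,17) [heading=90, move]
Final: pos=(-7,17), heading=90, 1 segment(s) drawn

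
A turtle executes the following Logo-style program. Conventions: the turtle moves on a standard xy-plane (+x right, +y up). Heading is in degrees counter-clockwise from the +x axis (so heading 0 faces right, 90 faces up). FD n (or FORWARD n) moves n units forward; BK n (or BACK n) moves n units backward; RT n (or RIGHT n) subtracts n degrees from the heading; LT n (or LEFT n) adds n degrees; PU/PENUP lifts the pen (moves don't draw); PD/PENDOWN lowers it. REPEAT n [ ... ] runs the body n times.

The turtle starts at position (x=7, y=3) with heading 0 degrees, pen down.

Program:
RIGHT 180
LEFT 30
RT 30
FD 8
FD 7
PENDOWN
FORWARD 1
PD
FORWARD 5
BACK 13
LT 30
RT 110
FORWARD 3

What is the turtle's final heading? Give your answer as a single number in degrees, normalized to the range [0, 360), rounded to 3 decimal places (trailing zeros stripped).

Executing turtle program step by step:
Start: pos=(7,3), heading=0, pen down
RT 180: heading 0 -> 180
LT 30: heading 180 -> 210
RT 30: heading 210 -> 180
FD 8: (7,3) -> (-1,3) [heading=180, draw]
FD 7: (-1,3) -> (-8,3) [heading=180, draw]
PD: pen down
FD 1: (-8,3) -> (-9,3) [heading=180, draw]
PD: pen down
FD 5: (-9,3) -> (-14,3) [heading=180, draw]
BK 13: (-14,3) -> (-1,3) [heading=180, draw]
LT 30: heading 180 -> 210
RT 110: heading 210 -> 100
FD 3: (-1,3) -> (-1.521,5.954) [heading=100, draw]
Final: pos=(-1.521,5.954), heading=100, 6 segment(s) drawn

Answer: 100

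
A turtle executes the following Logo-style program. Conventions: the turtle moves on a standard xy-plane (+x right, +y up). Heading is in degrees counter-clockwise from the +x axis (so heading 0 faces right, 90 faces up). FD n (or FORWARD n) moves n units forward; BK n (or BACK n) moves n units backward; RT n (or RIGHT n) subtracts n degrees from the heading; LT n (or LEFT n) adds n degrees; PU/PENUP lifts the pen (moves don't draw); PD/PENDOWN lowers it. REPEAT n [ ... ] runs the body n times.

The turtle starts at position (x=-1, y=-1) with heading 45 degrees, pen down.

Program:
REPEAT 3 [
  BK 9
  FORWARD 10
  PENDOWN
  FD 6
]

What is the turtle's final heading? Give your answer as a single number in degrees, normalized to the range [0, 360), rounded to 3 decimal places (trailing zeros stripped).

Executing turtle program step by step:
Start: pos=(-1,-1), heading=45, pen down
REPEAT 3 [
  -- iteration 1/3 --
  BK 9: (-1,-1) -> (-7.364,-7.364) [heading=45, draw]
  FD 10: (-7.364,-7.364) -> (-0.293,-0.293) [heading=45, draw]
  PD: pen down
  FD 6: (-0.293,-0.293) -> (3.95,3.95) [heading=45, draw]
  -- iteration 2/3 --
  BK 9: (3.95,3.95) -> (-2.414,-2.414) [heading=45, draw]
  FD 10: (-2.414,-2.414) -> (4.657,4.657) [heading=45, draw]
  PD: pen down
  FD 6: (4.657,4.657) -> (8.899,8.899) [heading=45, draw]
  -- iteration 3/3 --
  BK 9: (8.899,8.899) -> (2.536,2.536) [heading=45, draw]
  FD 10: (2.536,2.536) -> (9.607,9.607) [heading=45, draw]
  PD: pen down
  FD 6: (9.607,9.607) -> (13.849,13.849) [heading=45, draw]
]
Final: pos=(13.849,13.849), heading=45, 9 segment(s) drawn

Answer: 45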